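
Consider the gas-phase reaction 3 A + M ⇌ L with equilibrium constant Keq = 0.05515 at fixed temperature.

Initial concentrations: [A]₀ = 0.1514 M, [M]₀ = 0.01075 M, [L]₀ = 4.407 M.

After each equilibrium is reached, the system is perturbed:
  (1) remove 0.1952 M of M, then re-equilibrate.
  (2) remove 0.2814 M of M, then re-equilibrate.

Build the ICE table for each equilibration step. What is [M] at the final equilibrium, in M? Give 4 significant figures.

[M]_eq = 0.8383 M

Q₀ = 1.1813e+05 vs Keq = 0.05515 ⇒ Q>K, reverse
Step 1:
                    A           M           L
  init         0.1514     0.01075       4.407
  Δ             3.521       1.174      -1.174
  eq            3.672       1.184       3.233
  solve Keq expr → x = -1.174; check Q = 0.05515
Then remove 0.1952 M of M.
Step 2:
                    A           M           L
  init          3.672      0.9891       3.233
  Δ             0.146     0.04865    -0.04865
  eq            3.818       1.038       3.185
  solve Keq expr → x = -0.04865; check Q = 0.05515
Then remove 0.2814 M of M.
Step 3:
                    A           M           L
  init          3.818      0.7563       3.185
  Δ             0.246     0.08199    -0.08199
  eq            4.064      0.8383       3.103
  solve Keq expr → x = -0.08199; check Q = 0.05515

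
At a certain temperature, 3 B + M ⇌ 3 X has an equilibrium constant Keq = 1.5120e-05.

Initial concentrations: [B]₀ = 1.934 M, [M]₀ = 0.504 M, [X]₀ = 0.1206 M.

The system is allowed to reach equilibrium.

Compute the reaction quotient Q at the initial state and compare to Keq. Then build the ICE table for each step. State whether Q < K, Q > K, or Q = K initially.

Q₀ = 4.8111e-04 vs Keq = 1.5120e-05 ⇒ Q>K, reverse
Step 1:
                    B           M           X
  Initial       1.934       0.504      0.1206
  Change      0.08027     0.02676    -0.08027
  Equil         2.014      0.5308     0.04033
  solve Keq expr → x = -0.02676; check Q = 1.5120e-05

Q₀ = 4.8111e-04; Q > K (proceeds reverse)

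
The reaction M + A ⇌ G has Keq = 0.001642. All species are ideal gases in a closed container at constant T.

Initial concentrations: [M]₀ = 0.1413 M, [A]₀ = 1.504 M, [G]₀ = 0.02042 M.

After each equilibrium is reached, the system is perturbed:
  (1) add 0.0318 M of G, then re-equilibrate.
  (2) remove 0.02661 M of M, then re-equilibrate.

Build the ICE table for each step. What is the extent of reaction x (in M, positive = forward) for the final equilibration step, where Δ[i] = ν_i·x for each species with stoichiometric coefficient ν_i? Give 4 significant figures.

Q₀ = 0.09609 vs Keq = 0.001642 ⇒ Q>K, reverse
Step 1:
                    M           A           G
  init         0.1413       1.504     0.02042
  Δ           0.02002     0.02002    -0.02002
  eq           0.1613       1.524  4.0368e-04
  solve Keq expr → x = -0.02002; check Q = 0.001642
Then add 0.0318 M of G.
Step 2:
                    M           A           G
  init         0.1613       1.524      0.0322
  Δ           0.03171     0.03171    -0.03171
  eq            0.193       1.556  4.9309e-04
  solve Keq expr → x = -0.03171; check Q = 0.001642
Then remove 0.02661 M of M.
Step 3:
                    M           A           G
  init         0.1664       1.556  4.9309e-04
  Δ        6.7784e-05  6.7784e-05 -6.7784e-05
  eq           0.1665       1.556  4.2530e-04
  solve Keq expr → x = -6.7784e-05; check Q = 0.001642

x = -6.7784e-05 M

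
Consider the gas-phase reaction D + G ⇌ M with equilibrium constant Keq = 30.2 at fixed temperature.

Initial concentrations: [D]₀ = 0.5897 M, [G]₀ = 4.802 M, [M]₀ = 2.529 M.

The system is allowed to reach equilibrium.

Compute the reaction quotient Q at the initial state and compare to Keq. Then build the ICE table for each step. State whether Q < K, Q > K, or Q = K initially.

Q₀ = 0.8931 vs Keq = 30.2 ⇒ Q<K, forward
Step 1:
                  D         G         M
  I          0.5897     4.802     2.529
  C         -0.5655   -0.5655    0.5655
  E         0.02419     4.236     3.095
  solve Keq expr → x = 0.5655; check Q = 30.2

Q₀ = 0.8931; Q < K (proceeds forward)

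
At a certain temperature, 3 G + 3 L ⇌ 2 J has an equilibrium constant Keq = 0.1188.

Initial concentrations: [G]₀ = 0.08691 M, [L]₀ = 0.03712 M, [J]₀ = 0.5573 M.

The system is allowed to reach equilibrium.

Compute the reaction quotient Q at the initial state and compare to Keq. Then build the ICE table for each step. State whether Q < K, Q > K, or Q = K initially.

Q₀ = 9.2501e+06; Q > K (proceeds reverse)

Q₀ = 9.2501e+06 vs Keq = 0.1188 ⇒ Q>K, reverse
Step 1:
                   G          L          J
  Initial    0.08691    0.03712     0.5573
  Change      0.6498     0.6498    -0.4332
  Equil       0.7367     0.6869     0.1241
  solve Keq expr → x = -0.2166; check Q = 0.1188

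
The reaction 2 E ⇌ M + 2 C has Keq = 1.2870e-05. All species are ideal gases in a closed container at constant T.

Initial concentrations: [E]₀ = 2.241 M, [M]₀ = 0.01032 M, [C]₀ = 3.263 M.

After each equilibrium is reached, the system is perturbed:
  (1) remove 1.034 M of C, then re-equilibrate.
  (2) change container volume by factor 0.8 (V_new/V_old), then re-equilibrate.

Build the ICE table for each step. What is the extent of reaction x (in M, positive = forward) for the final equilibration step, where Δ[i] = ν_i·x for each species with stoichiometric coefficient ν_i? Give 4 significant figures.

x = -3.3743e-06 M

Q₀ = 0.02188 vs Keq = 1.2870e-05 ⇒ Q>K, reverse
Step 1:
                  E         M         C
  I           2.241   0.01032     3.263
  C         0.02063  -0.01031  -0.02063
  E           2.262 6.2617e-06     3.242
  solve Keq expr → x = -0.01031; check Q = 1.2870e-05
Then remove 1.034 M of C.
Step 2:
                  E         M         C
  I           2.262 6.2617e-06     2.208
  C       -1.4472e-05 7.2361e-06 1.4472e-05
  E           2.262 1.3498e-05     2.208
  solve Keq expr → x = 7.2361e-06; check Q = 1.2870e-05
Then change container volume by factor 0.8 (V_new/V_old).
Step 3:
                  E         M         C
  I           2.827 1.6872e-05      2.76
  C       6.7487e-06 -3.3743e-06 -6.7487e-06
  E           2.827 1.3498e-05      2.76
  solve Keq expr → x = -3.3743e-06; check Q = 1.2870e-05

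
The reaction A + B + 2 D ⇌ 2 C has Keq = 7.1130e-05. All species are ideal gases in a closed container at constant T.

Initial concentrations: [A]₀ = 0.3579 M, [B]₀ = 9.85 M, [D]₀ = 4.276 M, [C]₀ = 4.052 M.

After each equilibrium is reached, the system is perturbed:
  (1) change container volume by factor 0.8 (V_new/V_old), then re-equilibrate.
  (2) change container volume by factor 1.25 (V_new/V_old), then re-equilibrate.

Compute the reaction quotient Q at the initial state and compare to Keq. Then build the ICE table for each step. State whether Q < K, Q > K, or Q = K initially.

Q₀ = 0.2547; Q > K (proceeds reverse)

Q₀ = 0.2547 vs Keq = 7.1130e-05 ⇒ Q>K, reverse
Step 1:
                  A         B         D         C
  init       0.3579      9.85     4.276     4.052
  Δ           1.855     1.855     3.709    -3.709
  eq          2.213      11.7     7.985    0.3427
  solve Keq expr → x = -1.855; check Q = 7.1130e-05
Then change container volume by factor 0.8 (V_new/V_old).
Step 2:
                  A         B         D         C
  init        2.766     14.63     9.982    0.4284
  Δ        -0.04821  -0.04821  -0.09642   0.09642
  eq          2.717     14.58     9.885    0.5248
  solve Keq expr → x = 0.04821; check Q = 7.1130e-05
Then change container volume by factor 1.25 (V_new/V_old).
Step 3:
                  A         B         D         C
  init        2.174     11.67     7.908    0.4199
  Δ         0.03857   0.03857   0.07713  -0.07713
  eq          2.213      11.7     7.985    0.3427
  solve Keq expr → x = -0.03857; check Q = 7.1130e-05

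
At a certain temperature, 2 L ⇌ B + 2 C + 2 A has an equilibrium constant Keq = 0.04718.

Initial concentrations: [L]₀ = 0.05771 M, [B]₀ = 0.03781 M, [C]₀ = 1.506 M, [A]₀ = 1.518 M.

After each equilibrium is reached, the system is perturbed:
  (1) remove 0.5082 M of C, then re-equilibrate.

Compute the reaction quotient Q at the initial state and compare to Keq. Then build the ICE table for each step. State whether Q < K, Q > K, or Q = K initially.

Q₀ = 59.33; Q > K (proceeds reverse)

Q₀ = 59.33 vs Keq = 0.04718 ⇒ Q>K, reverse
Step 1:
                  L         B         C         A
  I         0.05771   0.03781     1.506     1.518
  C         0.07523  -0.03761  -0.07523  -0.07523
  E          0.1329 1.9567e-04     1.431     1.443
  solve Keq expr → x = -0.03761; check Q = 0.04718
Then remove 0.5082 M of C.
Step 2:
                  L         B         C         A
  I          0.1329 1.9567e-04    0.9226     1.443
  C       -5.4046e-04 2.7023e-04 5.4046e-04 5.4046e-04
  E          0.1324 4.6590e-04    0.9231     1.443
  solve Keq expr → x = 2.7023e-04; check Q = 0.04718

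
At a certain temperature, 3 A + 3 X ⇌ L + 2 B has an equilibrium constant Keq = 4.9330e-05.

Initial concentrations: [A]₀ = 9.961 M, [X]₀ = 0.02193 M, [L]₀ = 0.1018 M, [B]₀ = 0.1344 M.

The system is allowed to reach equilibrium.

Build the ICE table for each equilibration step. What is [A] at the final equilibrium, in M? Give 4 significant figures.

Q₀ = 0.1764 vs Keq = 4.9330e-05 ⇒ Q>K, reverse
Step 1:
                  A         X         L         B
  init        9.961   0.02193    0.1018    0.1344
  Δ          0.1246    0.1246  -0.04152  -0.08303
  eq          10.09    0.1465   0.06028   0.05137
  solve Keq expr → x = -0.04152; check Q = 4.9330e-05

[A]_eq = 10.09 M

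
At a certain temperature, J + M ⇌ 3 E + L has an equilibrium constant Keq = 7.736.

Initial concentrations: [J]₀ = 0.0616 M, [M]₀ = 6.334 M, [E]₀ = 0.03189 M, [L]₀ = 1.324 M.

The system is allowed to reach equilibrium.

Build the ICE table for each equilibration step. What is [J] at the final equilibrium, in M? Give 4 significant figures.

Q₀ = 1.1005e-04 vs Keq = 7.736 ⇒ Q<K, forward
Step 1:
                    J           M           E           L
  Initial      0.0616       6.334     0.03189       1.324
  Change     -0.06131    -0.06131      0.1839     0.06131
  Equil    2.8702e-04       6.273      0.2158       1.385
  solve Keq expr → x = 0.06131; check Q = 7.736

[J]_eq = 2.8702e-04 M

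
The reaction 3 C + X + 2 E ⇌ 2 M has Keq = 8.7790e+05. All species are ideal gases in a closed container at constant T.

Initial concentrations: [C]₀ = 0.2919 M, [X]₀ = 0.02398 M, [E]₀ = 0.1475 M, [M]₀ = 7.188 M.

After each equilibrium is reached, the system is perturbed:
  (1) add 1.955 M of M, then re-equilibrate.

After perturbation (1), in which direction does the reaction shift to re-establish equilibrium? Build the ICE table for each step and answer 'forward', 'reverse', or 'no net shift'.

Direction: reverse

Q₀ = 3.9818e+06 vs Keq = 8.7790e+05 ⇒ Q>K, reverse
Step 1:
                  C         X         E         M
  init       0.2919   0.02398    0.1475     7.188
  Δ         0.05383   0.01794   0.03589  -0.03589
  eq         0.3457   0.04192    0.1834     7.152
  solve Keq expr → x = -0.01794; check Q = 8.7790e+05
Then add 1.955 M of M.
Step 2:
                  C         X         E         M
  init       0.3457   0.04192    0.1834     9.107
  Δ         0.02108  0.007027   0.01405  -0.01405
  eq         0.3668   0.04895    0.1974     9.093
  solve Keq expr → x = -0.007027; check Q = 8.7790e+05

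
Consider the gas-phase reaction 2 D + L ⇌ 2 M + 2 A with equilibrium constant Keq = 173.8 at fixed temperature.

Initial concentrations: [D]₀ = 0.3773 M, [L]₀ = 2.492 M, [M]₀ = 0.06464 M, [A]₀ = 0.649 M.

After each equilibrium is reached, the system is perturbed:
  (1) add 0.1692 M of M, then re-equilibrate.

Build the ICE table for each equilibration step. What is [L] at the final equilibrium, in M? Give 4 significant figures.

[L]_eq = 2.318 M

Q₀ = 0.004961 vs Keq = 173.8 ⇒ Q<K, forward
Step 1:
                  D         L         M         A
  Initial    0.3773     2.492   0.06464     0.649
  Change    -0.3562   -0.1781    0.3562    0.3562
  Equil      0.0211     2.314    0.4208     1.005
  solve Keq expr → x = 0.1781; check Q = 173.8
Then add 0.1692 M of M.
Step 2:
                  D         L         M         A
  Initial    0.0211     2.314      0.59     1.005
  Change   0.007836  0.003918 -0.007836 -0.007836
  Equil     0.02893     2.318    0.5822    0.9974
  solve Keq expr → x = -0.003918; check Q = 173.8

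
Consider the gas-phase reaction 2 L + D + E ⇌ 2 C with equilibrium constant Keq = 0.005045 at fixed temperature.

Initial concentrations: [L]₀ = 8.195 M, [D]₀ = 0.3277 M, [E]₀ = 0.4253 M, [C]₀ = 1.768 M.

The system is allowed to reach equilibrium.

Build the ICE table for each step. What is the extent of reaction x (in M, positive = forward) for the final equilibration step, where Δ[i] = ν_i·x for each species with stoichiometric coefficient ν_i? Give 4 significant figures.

x = -0.5705 M

Q₀ = 0.334 vs Keq = 0.005045 ⇒ Q>K, reverse
Step 1:
                    L           D           E           C
  Initial       8.195      0.3277      0.4253       1.768
  Change        1.141      0.5705      0.5705      -1.141
  Equil         9.336      0.8982      0.9958      0.6271
  solve Keq expr → x = -0.5705; check Q = 0.005045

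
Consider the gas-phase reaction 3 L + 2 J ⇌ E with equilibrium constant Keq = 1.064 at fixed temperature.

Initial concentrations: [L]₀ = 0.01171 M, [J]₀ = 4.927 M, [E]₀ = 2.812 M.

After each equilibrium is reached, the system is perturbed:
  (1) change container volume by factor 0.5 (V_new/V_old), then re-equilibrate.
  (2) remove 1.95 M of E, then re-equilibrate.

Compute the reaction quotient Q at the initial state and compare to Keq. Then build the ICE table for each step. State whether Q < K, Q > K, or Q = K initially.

Q₀ = 7.2141e+04; Q > K (proceeds reverse)

Q₀ = 7.2141e+04 vs Keq = 1.064 ⇒ Q>K, reverse
Step 1:
                  L         J         E
  init      0.01171     4.927     2.812
  Δ          0.4396    0.2931   -0.1465
  eq         0.4513      5.22     2.665
  solve Keq expr → x = -0.1465; check Q = 1.064
Then change container volume by factor 0.5 (V_new/V_old).
Step 2:
                  L         J         E
  init       0.9027     10.44     5.331
  Δ         -0.5321   -0.3547    0.1774
  eq         0.3706     10.09     5.508
  solve Keq expr → x = 0.1774; check Q = 1.064
Then remove 1.95 M of E.
Step 3:
                  L         J         E
  init       0.3706     10.09     3.558
  Δ        -0.04905   -0.0327   0.01635
  eq         0.3215     10.05     3.575
  solve Keq expr → x = 0.01635; check Q = 1.064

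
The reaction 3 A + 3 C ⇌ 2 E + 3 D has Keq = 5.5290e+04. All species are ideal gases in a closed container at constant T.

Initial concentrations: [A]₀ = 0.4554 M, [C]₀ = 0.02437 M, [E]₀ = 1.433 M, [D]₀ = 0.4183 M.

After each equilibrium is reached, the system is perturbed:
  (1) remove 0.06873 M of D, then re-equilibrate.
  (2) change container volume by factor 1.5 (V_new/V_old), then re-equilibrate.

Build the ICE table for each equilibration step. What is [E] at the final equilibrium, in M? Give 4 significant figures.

[E]_eq = 0.9534 M

Q₀ = 1.0995e+05 vs Keq = 5.5290e+04 ⇒ Q>K, reverse
Step 1:
                    A           C           E           D
  init         0.4554     0.02437       1.433      0.4183
  Δ          0.005466    0.005466   -0.003644   -0.005466
  eq           0.4609     0.02984       1.429      0.4128
  solve Keq expr → x = -0.001822; check Q = 5.5290e+04
Then remove 0.06873 M of D.
Step 2:
                    A           C           E           D
  init         0.4609     0.02984       1.429      0.3441
  Δ         -0.004375   -0.004375    0.002917    0.004375
  eq           0.4565     0.02546       1.432      0.3485
  solve Keq expr → x = 0.001458; check Q = 5.5290e+04
Then change container volume by factor 1.5 (V_new/V_old).
Step 3:
                    A           C           E           D
  init         0.3043     0.01697      0.9548      0.2323
  Δ          0.002126    0.002126   -0.001417   -0.002126
  eq           0.3065      0.0191      0.9534      0.2302
  solve Keq expr → x = -7.0869e-04; check Q = 5.5290e+04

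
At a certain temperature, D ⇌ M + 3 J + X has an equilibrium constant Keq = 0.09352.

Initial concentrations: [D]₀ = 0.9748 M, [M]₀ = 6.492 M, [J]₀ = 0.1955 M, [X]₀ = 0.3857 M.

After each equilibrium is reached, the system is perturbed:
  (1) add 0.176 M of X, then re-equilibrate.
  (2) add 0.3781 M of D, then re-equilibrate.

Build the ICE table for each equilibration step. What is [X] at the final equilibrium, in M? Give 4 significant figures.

[X]_eq = 0.6015 M

Q₀ = 0.01919 vs Keq = 0.09352 ⇒ Q<K, forward
Step 1:
                    D           M           J           X
  Initial      0.9748       6.492      0.1955      0.3857
  Change     -0.04003     0.04003      0.1201     0.04003
  Equil        0.9348       6.532      0.3156      0.4257
  solve Keq expr → x = 0.04003; check Q = 0.09352
Then add 0.176 M of X.
Step 2:
                    D           M           J           X
  Initial      0.9348       6.532      0.3156      0.6017
  Change       0.0105     -0.0105    -0.03151     -0.0105
  Equil        0.9453       6.522      0.2841      0.5912
  solve Keq expr → x = -0.0105; check Q = 0.09352
Then add 0.3781 M of D.
Step 3:
                    D           M           J           X
  Initial       1.323       6.522      0.2841      0.5912
  Change      -0.0103      0.0103      0.0309      0.0103
  Equil         1.313       6.532       0.315      0.6015
  solve Keq expr → x = 0.0103; check Q = 0.09352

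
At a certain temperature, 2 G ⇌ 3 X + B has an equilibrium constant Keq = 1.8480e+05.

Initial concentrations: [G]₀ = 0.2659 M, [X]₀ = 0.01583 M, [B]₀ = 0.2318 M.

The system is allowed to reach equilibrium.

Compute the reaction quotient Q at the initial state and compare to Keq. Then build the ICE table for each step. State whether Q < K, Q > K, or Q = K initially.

Q₀ = 1.3005e-05 vs Keq = 1.8480e+05 ⇒ Q<K, forward
Step 1:
                    G           X           B
  init         0.2659     0.01583      0.2318
  Δ           -0.2655      0.3983      0.1328
  eq       3.7430e-04      0.4141      0.3646
  solve Keq expr → x = 0.1328; check Q = 1.8480e+05

Q₀ = 1.3005e-05; Q < K (proceeds forward)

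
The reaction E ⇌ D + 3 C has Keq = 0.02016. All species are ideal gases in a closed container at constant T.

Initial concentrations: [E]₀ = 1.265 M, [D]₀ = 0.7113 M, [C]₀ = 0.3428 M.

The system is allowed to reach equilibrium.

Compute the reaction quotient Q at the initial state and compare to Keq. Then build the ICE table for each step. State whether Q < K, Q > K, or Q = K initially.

Q₀ = 0.02265 vs Keq = 0.02016 ⇒ Q>K, reverse
Step 1:
                  E         D         C
  I           1.265    0.7113    0.3428
  C        0.004027 -0.004027  -0.01208
  E           1.269    0.7073    0.3307
  solve Keq expr → x = -0.004027; check Q = 0.02016

Q₀ = 0.02265; Q > K (proceeds reverse)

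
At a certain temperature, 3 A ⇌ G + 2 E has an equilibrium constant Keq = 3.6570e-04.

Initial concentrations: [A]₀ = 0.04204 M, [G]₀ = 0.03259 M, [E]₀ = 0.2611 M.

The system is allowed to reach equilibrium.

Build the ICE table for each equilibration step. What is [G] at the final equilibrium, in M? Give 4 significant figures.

Q₀ = 29.9 vs Keq = 3.6570e-04 ⇒ Q>K, reverse
Step 1:
                    A           G           E
  I           0.04204     0.03259      0.2611
  C           0.09769    -0.03256    -0.06513
  E            0.1397  2.5979e-05       0.196
  solve Keq expr → x = -0.03256; check Q = 3.6570e-04

[G]_eq = 2.5979e-05 M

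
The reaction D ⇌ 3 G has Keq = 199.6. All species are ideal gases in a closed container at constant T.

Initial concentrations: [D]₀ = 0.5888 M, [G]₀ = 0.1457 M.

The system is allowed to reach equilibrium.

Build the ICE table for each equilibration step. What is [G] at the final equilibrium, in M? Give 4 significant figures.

Q₀ = 0.005253 vs Keq = 199.6 ⇒ Q<K, forward
Step 1:
                   D          G
  I           0.5888     0.1457
  C          -0.5585      1.676
  E          0.03027      1.821
  solve Keq expr → x = 0.5585; check Q = 199.6

[G]_eq = 1.821 M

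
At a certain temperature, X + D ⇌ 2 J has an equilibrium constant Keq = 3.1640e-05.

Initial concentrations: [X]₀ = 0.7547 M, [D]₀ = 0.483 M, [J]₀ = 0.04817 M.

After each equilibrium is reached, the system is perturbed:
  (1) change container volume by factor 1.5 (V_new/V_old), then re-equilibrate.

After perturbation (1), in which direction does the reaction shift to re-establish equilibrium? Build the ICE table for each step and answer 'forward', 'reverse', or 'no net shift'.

Q₀ = 0.006365 vs Keq = 3.1640e-05 ⇒ Q>K, reverse
Step 1:
                    X           D           J
  Initial      0.7547       0.483     0.04817
  Change      0.02232     0.02232    -0.04465
  Equil         0.777      0.5053    0.003525
  solve Keq expr → x = -0.02232; check Q = 3.1640e-05
Then change container volume by factor 1.5 (V_new/V_old).
Step 2:
                    X           D           J
  Initial       0.518      0.3369     0.00235
  Change            0           0           0
  Equil         0.518      0.3369     0.00235
  solve Keq expr → x = 0; check Q = 3.1640e-05

Direction: no net shift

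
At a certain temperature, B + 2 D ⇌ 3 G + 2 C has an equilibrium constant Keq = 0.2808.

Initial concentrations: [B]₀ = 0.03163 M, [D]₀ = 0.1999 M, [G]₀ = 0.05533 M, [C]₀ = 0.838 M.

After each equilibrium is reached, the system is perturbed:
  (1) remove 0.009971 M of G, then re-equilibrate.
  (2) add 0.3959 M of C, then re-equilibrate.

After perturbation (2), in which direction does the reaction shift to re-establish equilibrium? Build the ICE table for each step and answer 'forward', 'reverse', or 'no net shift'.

Q₀ = 0.09411 vs Keq = 0.2808 ⇒ Q<K, forward
Step 1:
                   B          D          G          C
  Initial    0.03163     0.1999    0.05533      0.838
  Change   -0.005394   -0.01079    0.01618    0.01079
  Equil      0.02624     0.1891    0.07151     0.8488
  solve Keq expr → x = 0.005394; check Q = 0.2808
Then remove 0.009971 M of G.
Step 2:
                   B          D          G          C
  Initial    0.02624     0.1891    0.06154     0.8488
  Change   -0.002199  -0.004399   0.006598   0.004399
  Equil      0.02404     0.1847    0.06814     0.8532
  solve Keq expr → x = 0.002199; check Q = 0.2808
Then add 0.3959 M of C.
Step 3:
                   B          D          G          C
  Initial    0.02404     0.1847    0.06814      1.249
  Change    0.003678   0.007357   -0.01104  -0.007357
  Equil      0.02772     0.1921     0.0571      1.242
  solve Keq expr → x = -0.003678; check Q = 0.2808

Direction: reverse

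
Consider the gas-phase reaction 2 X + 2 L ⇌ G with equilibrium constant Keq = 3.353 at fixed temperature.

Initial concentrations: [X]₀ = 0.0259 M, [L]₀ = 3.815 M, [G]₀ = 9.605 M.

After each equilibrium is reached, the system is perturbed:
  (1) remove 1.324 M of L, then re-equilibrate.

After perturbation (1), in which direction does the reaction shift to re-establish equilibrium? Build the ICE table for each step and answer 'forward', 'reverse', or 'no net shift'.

Direction: reverse

Q₀ = 983.8 vs Keq = 3.353 ⇒ Q>K, reverse
Step 1:
                  X         L         G
  init       0.0259     3.815     9.605
  Δ          0.3742    0.3742   -0.1871
  eq         0.4001     4.189     9.418
  solve Keq expr → x = -0.1871; check Q = 3.353
Then remove 1.324 M of L.
Step 2:
                  X         L         G
  init       0.4001     2.865     9.418
  Δ           0.153     0.153  -0.07648
  eq          0.553     3.018     9.341
  solve Keq expr → x = -0.07648; check Q = 3.353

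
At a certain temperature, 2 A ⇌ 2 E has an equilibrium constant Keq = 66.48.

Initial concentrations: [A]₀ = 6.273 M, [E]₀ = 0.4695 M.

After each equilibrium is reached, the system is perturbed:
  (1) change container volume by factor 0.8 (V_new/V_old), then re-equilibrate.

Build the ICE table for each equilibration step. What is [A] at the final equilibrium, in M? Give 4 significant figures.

[A]_eq = 0.9208 M

Q₀ = 0.005602 vs Keq = 66.48 ⇒ Q<K, forward
Step 1:
                    A           E
  I             6.273      0.4695
  C            -5.536       5.536
  E            0.7366       6.006
  solve Keq expr → x = 2.768; check Q = 66.48
Then change container volume by factor 0.8 (V_new/V_old).
Step 2:
                    A           E
  I            0.9208       7.507
  C                 0           0
  E            0.9208       7.507
  solve Keq expr → x = 0; check Q = 66.48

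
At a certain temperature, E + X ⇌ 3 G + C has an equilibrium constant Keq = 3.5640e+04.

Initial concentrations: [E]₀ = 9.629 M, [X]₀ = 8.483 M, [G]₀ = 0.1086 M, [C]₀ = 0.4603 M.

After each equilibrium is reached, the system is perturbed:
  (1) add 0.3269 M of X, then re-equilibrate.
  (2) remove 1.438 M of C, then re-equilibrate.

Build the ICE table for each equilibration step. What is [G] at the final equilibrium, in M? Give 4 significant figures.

[G]_eq = 23.06 M

Q₀ = 7.2177e-06 vs Keq = 3.5640e+04 ⇒ Q<K, forward
Step 1:
                    E           X           G           C
  I             9.629       8.483      0.1086      0.4603
  C            -7.393      -7.393       22.18       7.393
  E             2.236        1.09       22.29       7.853
  solve Keq expr → x = 7.393; check Q = 3.5640e+04
Then add 0.3269 M of X.
Step 2:
                    E           X           G           C
  I             2.236       1.417       22.29       7.853
  C           -0.1511     -0.1511      0.4534      0.1511
  E             2.085       1.266       22.74       8.004
  solve Keq expr → x = 0.1511; check Q = 3.5640e+04
Then remove 1.438 M of C.
Step 3:
                    E           X           G           C
  I             2.085       1.266       22.74       6.566
  C           -0.1064     -0.1064      0.3192      0.1064
  E             1.979        1.16       23.06       6.672
  solve Keq expr → x = 0.1064; check Q = 3.5640e+04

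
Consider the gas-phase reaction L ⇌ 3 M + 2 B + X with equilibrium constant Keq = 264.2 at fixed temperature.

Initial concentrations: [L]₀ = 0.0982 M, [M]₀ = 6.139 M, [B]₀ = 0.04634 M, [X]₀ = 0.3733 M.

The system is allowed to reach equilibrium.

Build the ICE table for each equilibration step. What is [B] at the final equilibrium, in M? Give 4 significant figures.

Q₀ = 1.889 vs Keq = 264.2 ⇒ Q<K, forward
Step 1:
                   L          M          B          X
  Initial     0.0982      6.139    0.04634     0.3733
  Change    -0.07947     0.2384     0.1589    0.07947
  Equil      0.01873      6.377     0.2053     0.4528
  solve Keq expr → x = 0.07947; check Q = 264.2

[B]_eq = 0.2053 M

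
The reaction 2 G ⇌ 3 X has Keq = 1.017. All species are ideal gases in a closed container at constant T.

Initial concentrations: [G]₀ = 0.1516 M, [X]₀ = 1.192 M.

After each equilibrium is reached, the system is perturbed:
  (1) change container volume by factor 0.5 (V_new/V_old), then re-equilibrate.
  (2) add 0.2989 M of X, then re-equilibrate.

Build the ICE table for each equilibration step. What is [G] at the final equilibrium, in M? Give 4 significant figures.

[G]_eq = 1.295 M

Q₀ = 73.69 vs Keq = 1.017 ⇒ Q>K, reverse
Step 1:
                  G         X
  init       0.1516     1.192
  Δ          0.3637   -0.5456
  eq         0.5153    0.6464
  solve Keq expr → x = -0.1819; check Q = 1.017
Then change container volume by factor 0.5 (V_new/V_old).
Step 2:
                  G         X
  init        1.031     1.293
  Δ           0.124    -0.186
  eq          1.155     1.107
  solve Keq expr → x = -0.06199; check Q = 1.017
Then add 0.2989 M of X.
Step 3:
                  G         X
  init        1.155     1.406
  Δ          0.1405   -0.2108
  eq          1.295     1.195
  solve Keq expr → x = -0.07027; check Q = 1.017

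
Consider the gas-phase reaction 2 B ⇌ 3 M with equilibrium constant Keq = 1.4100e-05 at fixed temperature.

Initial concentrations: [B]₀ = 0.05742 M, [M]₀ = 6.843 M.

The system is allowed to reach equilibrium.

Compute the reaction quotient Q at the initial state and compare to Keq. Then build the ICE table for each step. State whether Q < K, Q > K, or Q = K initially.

Q₀ = 9.7188e+04; Q > K (proceeds reverse)

Q₀ = 9.7188e+04 vs Keq = 1.4100e-05 ⇒ Q>K, reverse
Step 1:
                    B           M
  init        0.05742       6.843
  Δ             4.518      -6.776
  eq            4.575     0.06658
  solve Keq expr → x = -2.259; check Q = 1.4100e-05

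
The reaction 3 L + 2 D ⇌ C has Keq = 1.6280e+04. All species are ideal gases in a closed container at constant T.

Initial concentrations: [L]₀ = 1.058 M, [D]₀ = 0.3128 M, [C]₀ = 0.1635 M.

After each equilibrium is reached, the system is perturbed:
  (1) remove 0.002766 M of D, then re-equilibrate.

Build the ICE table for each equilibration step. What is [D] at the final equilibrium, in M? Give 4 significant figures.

Q₀ = 1.411 vs Keq = 1.6280e+04 ⇒ Q<K, forward
Step 1:
                   L          D          C
  I            1.058     0.3128     0.1635
  C          -0.4551    -0.3034     0.1517
  E           0.6029   0.009399     0.3152
  solve Keq expr → x = 0.1517; check Q = 1.6280e+04
Then remove 0.002766 M of D.
Step 2:
                   L          D          C
  I           0.6029   0.006633     0.3152
  C         0.003981   0.002654  -0.001327
  E           0.6069   0.009287     0.3139
  solve Keq expr → x = -0.001327; check Q = 1.6280e+04

[D]_eq = 0.009287 M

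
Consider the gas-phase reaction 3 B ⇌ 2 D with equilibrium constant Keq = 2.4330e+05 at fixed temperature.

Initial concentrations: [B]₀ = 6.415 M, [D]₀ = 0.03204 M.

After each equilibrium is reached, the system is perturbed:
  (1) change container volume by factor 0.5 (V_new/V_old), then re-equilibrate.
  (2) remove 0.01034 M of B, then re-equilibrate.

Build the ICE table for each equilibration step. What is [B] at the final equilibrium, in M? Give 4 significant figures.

[B]_eq = 0.06706 M

Q₀ = 3.8886e-06 vs Keq = 2.4330e+05 ⇒ Q<K, forward
Step 1:
                    B           D
  Initial       6.415     0.03204
  Change       -6.373       4.249
  Equil       0.04223       4.281
  solve Keq expr → x = 2.124; check Q = 2.4330e+05
Then change container volume by factor 0.5 (V_new/V_old).
Step 2:
                    B           D
  Initial     0.08446       8.561
  Change     -0.01736     0.01158
  Equil        0.0671       8.573
  solve Keq expr → x = 0.005788; check Q = 2.4330e+05
Then remove 0.01034 M of B.
Step 3:
                    B           D
  Initial     0.05676       8.573
  Change       0.0103   -0.006869
  Equil       0.06706       8.566
  solve Keq expr → x = -0.003435; check Q = 2.4330e+05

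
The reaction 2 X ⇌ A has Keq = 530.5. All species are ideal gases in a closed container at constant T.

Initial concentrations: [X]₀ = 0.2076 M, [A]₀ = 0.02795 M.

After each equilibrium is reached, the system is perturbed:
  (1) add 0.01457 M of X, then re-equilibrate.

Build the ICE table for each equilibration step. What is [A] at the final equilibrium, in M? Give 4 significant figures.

[A]_eq = 0.1312 M

Q₀ = 0.6485 vs Keq = 530.5 ⇒ Q<K, forward
Step 1:
                    X           A
  I            0.2076     0.02795
  C           -0.1923     0.09615
  E           0.01529      0.1241
  solve Keq expr → x = 0.09615; check Q = 530.5
Then add 0.01457 M of X.
Step 2:
                    X           A
  I           0.02986      0.1241
  C          -0.01414     0.00707
  E           0.01572      0.1312
  solve Keq expr → x = 0.00707; check Q = 530.5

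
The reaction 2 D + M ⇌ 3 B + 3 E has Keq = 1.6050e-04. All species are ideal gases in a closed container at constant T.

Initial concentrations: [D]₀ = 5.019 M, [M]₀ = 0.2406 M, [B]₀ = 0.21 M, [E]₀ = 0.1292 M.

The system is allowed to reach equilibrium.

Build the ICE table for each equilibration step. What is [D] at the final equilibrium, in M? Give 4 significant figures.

Q₀ = 3.2955e-06 vs Keq = 1.6050e-04 ⇒ Q<K, forward
Step 1:
                   D          M          B          E
  init         5.019     0.2406       0.21     0.1292
  Δ         -0.09022   -0.04511     0.1353     0.1353
  eq           4.929     0.1955     0.3453     0.2645
  solve Keq expr → x = 0.04511; check Q = 1.6050e-04

[D]_eq = 4.929 M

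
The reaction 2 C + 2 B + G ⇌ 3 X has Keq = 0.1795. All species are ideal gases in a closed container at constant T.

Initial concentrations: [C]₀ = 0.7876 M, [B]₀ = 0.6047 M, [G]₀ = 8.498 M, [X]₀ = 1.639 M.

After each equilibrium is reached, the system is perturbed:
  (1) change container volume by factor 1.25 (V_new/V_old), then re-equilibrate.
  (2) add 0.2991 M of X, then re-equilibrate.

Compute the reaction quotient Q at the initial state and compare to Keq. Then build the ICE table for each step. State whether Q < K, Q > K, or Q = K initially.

Q₀ = 2.284; Q > K (proceeds reverse)

Q₀ = 2.284 vs Keq = 0.1795 ⇒ Q>K, reverse
Step 1:
                   C          B          G          X
  init        0.7876     0.6047      8.498      1.639
  Δ           0.3142     0.3142     0.1571    -0.4713
  eq           1.102     0.9189      8.655      1.168
  solve Keq expr → x = -0.1571; check Q = 0.1795
Then change container volume by factor 1.25 (V_new/V_old).
Step 2:
                   C          B          G          X
  init        0.8814     0.7351      6.924     0.9342
  Δ          0.04496    0.04496    0.02248   -0.06744
  eq          0.9264     0.7801      6.947     0.8667
  solve Keq expr → x = -0.02248; check Q = 0.1795
Then add 0.2991 M of X.
Step 3:
                   C          B          G          X
  init        0.9264     0.7801      6.947      1.166
  Δ           0.1026     0.1026     0.0513    -0.1539
  eq           1.029     0.8827      6.998      1.012
  solve Keq expr → x = -0.0513; check Q = 0.1795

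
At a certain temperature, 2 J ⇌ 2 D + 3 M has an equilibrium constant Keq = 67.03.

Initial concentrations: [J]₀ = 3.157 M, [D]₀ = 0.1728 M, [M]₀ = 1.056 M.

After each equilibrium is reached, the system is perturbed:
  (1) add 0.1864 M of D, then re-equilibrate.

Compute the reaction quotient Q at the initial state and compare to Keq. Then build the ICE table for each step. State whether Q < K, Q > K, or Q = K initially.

Q₀ = 0.003528 vs Keq = 67.03 ⇒ Q<K, forward
Step 1:
                    J           D           M
  I             3.157      0.1728       1.056
  C            -1.661       1.661       2.491
  E             1.496       1.834       3.547
  solve Keq expr → x = 0.8304; check Q = 67.03
Then add 0.1864 M of D.
Step 2:
                    J           D           M
  I             1.496        2.02       3.547
  C           0.05379    -0.05379    -0.08068
  E              1.55       1.966       3.467
  solve Keq expr → x = -0.02689; check Q = 67.03

Q₀ = 0.003528; Q < K (proceeds forward)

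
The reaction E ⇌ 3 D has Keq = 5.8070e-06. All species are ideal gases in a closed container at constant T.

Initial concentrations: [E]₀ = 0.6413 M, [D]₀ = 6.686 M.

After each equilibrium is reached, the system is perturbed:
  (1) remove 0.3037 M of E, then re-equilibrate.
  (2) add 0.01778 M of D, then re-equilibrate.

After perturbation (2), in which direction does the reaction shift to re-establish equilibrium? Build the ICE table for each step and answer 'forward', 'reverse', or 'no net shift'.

Direction: reverse

Q₀ = 466.1 vs Keq = 5.8070e-06 ⇒ Q>K, reverse
Step 1:
                    E           D
  I            0.6413       6.686
  C              2.22       -6.66
  E             2.861     0.02552
  solve Keq expr → x = -2.22; check Q = 5.8070e-06
Then remove 0.3037 M of E.
Step 2:
                    E           D
  I             2.558     0.02552
  C        3.1192e-04 -9.3575e-04
  E             2.558     0.02458
  solve Keq expr → x = -3.1192e-04; check Q = 5.8070e-06
Then add 0.01778 M of D.
Step 3:
                    E           D
  I             2.558     0.04236
  C           0.00592    -0.01776
  E             2.564      0.0246
  solve Keq expr → x = -0.00592; check Q = 5.8070e-06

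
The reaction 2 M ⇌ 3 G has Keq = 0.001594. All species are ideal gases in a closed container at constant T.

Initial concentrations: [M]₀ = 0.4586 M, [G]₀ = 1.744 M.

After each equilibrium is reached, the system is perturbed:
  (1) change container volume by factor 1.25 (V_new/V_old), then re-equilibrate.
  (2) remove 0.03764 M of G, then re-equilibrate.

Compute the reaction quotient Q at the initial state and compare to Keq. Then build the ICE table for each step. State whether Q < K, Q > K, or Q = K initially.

Q₀ = 25.22; Q > K (proceeds reverse)

Q₀ = 25.22 vs Keq = 0.001594 ⇒ Q>K, reverse
Step 1:
                  M         G
  init       0.4586     1.744
  Δ            1.06     -1.59
  eq          1.518    0.1543
  solve Keq expr → x = -0.5299; check Q = 0.001594
Then change container volume by factor 1.25 (V_new/V_old).
Step 2:
                  M         G
  init        1.215    0.1235
  Δ        -0.00606   0.00909
  eq          1.209    0.1325
  solve Keq expr → x = 0.00303; check Q = 0.001594
Then remove 0.03764 M of G.
Step 3:
                  M         G
  init        1.209    0.0949
  Δ        -0.02392   0.03589
  eq          1.185    0.1308
  solve Keq expr → x = 0.01196; check Q = 0.001594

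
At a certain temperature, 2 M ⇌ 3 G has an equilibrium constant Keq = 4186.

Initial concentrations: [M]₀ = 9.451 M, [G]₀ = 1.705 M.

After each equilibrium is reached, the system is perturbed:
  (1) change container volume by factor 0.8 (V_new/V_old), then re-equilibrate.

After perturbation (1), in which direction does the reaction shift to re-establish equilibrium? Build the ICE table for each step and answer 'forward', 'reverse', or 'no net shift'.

Q₀ = 0.05549 vs Keq = 4186 ⇒ Q<K, forward
Step 1:
                  M         G
  I           9.451     1.705
  C           -8.59     12.88
  E          0.8613     14.59
  solve Keq expr → x = 4.295; check Q = 4186
Then change container volume by factor 0.8 (V_new/V_old).
Step 2:
                  M         G
  I           1.077     18.24
  C          0.1107    -0.166
  E           1.187     18.07
  solve Keq expr → x = -0.05534; check Q = 4186

Direction: reverse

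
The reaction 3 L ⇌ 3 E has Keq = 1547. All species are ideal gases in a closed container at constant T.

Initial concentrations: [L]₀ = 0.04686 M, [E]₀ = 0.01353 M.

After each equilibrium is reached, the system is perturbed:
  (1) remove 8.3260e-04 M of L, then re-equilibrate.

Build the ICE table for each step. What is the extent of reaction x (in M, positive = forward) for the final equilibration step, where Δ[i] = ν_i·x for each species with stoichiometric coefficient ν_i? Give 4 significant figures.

Q₀ = 0.02407 vs Keq = 1547 ⇒ Q<K, forward
Step 1:
                    L           E
  I           0.04686     0.01353
  C          -0.04205     0.04205
  E          0.004806     0.05558
  solve Keq expr → x = 0.01402; check Q = 1547
Then remove 8.3260e-04 M of L.
Step 2:
                    L           E
  I          0.003973     0.05558
  C        7.6634e-04 -7.6634e-04
  E           0.00474     0.05482
  solve Keq expr → x = -2.5545e-04; check Q = 1547

x = -2.5545e-04 M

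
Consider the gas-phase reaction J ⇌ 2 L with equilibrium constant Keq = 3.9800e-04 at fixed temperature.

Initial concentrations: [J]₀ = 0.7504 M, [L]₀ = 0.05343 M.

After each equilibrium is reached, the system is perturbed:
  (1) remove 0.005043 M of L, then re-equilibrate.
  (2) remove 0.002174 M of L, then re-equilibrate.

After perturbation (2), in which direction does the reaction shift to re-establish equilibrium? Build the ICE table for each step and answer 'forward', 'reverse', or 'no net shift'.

Direction: forward

Q₀ = 0.003804 vs Keq = 3.9800e-04 ⇒ Q>K, reverse
Step 1:
                  J         L
  init       0.7504   0.05343
  Δ         0.01797  -0.03594
  eq         0.7684   0.01749
  solve Keq expr → x = -0.01797; check Q = 3.9800e-04
Then remove 0.005043 M of L.
Step 2:
                  J         L
  init       0.7684   0.01244
  Δ       -0.002507  0.005014
  eq         0.7659   0.01746
  solve Keq expr → x = 0.002507; check Q = 3.9800e-04
Then remove 0.002174 M of L.
Step 3:
                  J         L
  init       0.7659   0.01528
  Δ       -0.001081  0.002162
  eq         0.7648   0.01745
  solve Keq expr → x = 0.001081; check Q = 3.9800e-04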